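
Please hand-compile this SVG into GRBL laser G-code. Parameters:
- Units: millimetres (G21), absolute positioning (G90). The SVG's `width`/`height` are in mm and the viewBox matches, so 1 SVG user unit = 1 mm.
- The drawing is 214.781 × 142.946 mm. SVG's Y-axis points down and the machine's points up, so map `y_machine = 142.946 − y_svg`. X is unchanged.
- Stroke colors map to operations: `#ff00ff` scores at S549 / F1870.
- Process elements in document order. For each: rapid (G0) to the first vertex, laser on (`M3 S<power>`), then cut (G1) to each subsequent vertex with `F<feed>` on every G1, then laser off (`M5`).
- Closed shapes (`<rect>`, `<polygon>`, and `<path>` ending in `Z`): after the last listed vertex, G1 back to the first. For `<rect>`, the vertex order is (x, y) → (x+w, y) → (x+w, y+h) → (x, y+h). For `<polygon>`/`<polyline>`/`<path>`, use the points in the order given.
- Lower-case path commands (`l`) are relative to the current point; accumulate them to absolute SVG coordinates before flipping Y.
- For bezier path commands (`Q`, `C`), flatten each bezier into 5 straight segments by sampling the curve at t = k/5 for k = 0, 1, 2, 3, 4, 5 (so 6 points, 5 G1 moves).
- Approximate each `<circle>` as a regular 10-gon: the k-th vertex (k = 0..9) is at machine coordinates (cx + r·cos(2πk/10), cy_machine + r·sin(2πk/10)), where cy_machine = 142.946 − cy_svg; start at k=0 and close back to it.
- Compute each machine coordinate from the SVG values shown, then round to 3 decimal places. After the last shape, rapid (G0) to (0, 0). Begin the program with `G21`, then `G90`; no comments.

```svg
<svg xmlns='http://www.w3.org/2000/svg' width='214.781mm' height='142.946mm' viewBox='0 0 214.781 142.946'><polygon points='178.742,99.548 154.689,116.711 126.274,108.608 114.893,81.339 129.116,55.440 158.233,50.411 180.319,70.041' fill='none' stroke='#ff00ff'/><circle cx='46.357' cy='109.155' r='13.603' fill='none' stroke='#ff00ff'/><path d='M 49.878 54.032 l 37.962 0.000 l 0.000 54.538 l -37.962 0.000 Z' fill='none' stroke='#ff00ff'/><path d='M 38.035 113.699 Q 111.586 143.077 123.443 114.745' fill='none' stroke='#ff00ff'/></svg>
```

Since the viewBox matches the mm dimensions, user units are millimetres directly. The only transform is the Y-flip y_m = 142.946 − y_svg.

Shape 1 is a regular polygon drawn with `<polygon>`. Its stroke #ff00ff means score at S549, F1870. After flipping Y the toolpath is (178.742,43.398) → (154.689,26.235) → (126.274,34.338) → (114.893,61.607) → (129.116,87.506) → (158.233,92.535) → (180.319,72.905) → (178.742,43.398), returning to the start.

Shape 2 is a circle drawn with `<circle>`. Its stroke #ff00ff means score at S549, F1870. After flipping Y the toolpath is (59.960,33.791) → (57.362,41.787) → (50.561,46.728) → (42.153,46.728) → (35.352,41.787) → (32.754,33.791) → (35.352,25.795) → (42.153,20.854) → (50.561,20.854) → (57.362,25.795) → (59.960,33.791), returning to the start.

Shape 3 is a rectangle drawn with `<path>`. Its stroke #ff00ff means score at S549, F1870. After flipping Y the toolpath is (49.878,88.914) → (87.840,88.914) → (87.840,34.376) → (49.878,34.376) → (49.878,88.914), returning to the start.

Shape 4 is a quadratic bezier drawn with `<path>`. Its stroke #ff00ff means score at S549, F1870. After flipping Y the toolpath is (38.035,29.247) → (64.988,19.804) → (87.005,14.978) → (104.086,14.769) → (116.232,19.177) → (123.443,28.201).

G21
G90
G0 X178.742 Y43.398
M3 S549
G1 X154.689 Y26.235 F1870
G1 X126.274 Y34.338 F1870
G1 X114.893 Y61.607 F1870
G1 X129.116 Y87.506 F1870
G1 X158.233 Y92.535 F1870
G1 X180.319 Y72.905 F1870
G1 X178.742 Y43.398 F1870
M5
G0 X59.960 Y33.791
M3 S549
G1 X57.362 Y41.787 F1870
G1 X50.561 Y46.728 F1870
G1 X42.153 Y46.728 F1870
G1 X35.352 Y41.787 F1870
G1 X32.754 Y33.791 F1870
G1 X35.352 Y25.795 F1870
G1 X42.153 Y20.854 F1870
G1 X50.561 Y20.854 F1870
G1 X57.362 Y25.795 F1870
G1 X59.960 Y33.791 F1870
M5
G0 X49.878 Y88.914
M3 S549
G1 X87.840 Y88.914 F1870
G1 X87.840 Y34.376 F1870
G1 X49.878 Y34.376 F1870
G1 X49.878 Y88.914 F1870
M5
G0 X38.035 Y29.247
M3 S549
G1 X64.988 Y19.804 F1870
G1 X87.005 Y14.978 F1870
G1 X104.086 Y14.769 F1870
G1 X116.232 Y19.177 F1870
G1 X123.443 Y28.201 F1870
M5
G0 X0.000 Y0.000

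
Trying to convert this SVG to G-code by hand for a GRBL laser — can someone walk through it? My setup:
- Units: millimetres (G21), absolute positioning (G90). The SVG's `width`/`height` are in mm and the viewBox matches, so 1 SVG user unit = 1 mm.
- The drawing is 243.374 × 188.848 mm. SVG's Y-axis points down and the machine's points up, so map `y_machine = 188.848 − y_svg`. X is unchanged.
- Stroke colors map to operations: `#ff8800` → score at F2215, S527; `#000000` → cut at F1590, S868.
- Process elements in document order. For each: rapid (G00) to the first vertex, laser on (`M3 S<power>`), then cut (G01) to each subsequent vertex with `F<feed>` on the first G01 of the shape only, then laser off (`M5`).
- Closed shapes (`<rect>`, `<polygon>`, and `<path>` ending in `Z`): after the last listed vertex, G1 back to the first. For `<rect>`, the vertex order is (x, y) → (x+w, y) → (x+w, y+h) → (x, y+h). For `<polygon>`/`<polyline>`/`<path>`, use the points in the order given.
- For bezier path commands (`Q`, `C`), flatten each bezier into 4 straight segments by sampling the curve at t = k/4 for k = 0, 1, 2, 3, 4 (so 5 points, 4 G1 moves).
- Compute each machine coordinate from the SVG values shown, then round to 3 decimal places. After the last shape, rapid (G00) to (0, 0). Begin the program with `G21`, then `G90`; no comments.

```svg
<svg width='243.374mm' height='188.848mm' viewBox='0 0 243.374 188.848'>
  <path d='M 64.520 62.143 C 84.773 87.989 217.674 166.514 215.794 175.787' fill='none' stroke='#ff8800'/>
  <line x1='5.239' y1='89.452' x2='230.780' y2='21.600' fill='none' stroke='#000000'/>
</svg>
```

G21
G90
G00 X64.520 Y126.705
M3 S527
G01 X96.965 Y99.348 F2215
G01 X148.457 Y63.668
G01 X195.799 Y31.095
G01 X215.794 Y13.061
M5
G00 X5.239 Y99.396
M3 S868
G01 X230.780 Y167.248 F1590
M5
G00 X0.000 Y0.000

1 u = 1 mm; y_m = 188.848 − y.

[1] `<path>` cubic bezier, #ff8800→score S527 F2215: (64.520,126.705) → (96.965,99.348) → (148.457,63.668) → (195.799,31.095) → (215.794,13.061)

[2] `<line>` line segment, #000000→cut S868 F1590: (5.239,99.396) → (230.780,167.248)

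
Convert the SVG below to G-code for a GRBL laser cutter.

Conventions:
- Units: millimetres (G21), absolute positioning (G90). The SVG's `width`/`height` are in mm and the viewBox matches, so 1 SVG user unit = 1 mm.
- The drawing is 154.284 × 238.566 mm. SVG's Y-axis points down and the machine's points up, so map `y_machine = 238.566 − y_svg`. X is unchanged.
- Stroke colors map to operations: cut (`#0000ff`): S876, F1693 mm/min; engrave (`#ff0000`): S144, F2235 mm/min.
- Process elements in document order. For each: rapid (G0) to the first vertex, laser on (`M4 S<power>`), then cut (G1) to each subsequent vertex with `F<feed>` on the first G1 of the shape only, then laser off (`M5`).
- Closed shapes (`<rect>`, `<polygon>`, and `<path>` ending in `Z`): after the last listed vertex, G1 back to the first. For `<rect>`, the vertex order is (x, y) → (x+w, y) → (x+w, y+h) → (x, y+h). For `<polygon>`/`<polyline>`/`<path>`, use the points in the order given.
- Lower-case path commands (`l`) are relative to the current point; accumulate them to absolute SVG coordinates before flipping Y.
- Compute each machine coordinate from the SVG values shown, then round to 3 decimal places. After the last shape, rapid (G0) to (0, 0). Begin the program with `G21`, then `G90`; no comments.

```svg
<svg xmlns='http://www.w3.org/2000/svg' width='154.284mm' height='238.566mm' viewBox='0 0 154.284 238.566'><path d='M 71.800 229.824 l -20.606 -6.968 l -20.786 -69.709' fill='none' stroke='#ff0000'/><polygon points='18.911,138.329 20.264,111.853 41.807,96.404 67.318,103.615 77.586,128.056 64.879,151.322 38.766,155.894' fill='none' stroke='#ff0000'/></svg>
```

G21
G90
G0 X71.800 Y8.742
M4 S144
G1 X51.194 Y15.710 F2235
G1 X30.408 Y85.419
M5
G0 X18.911 Y100.237
M4 S144
G1 X20.264 Y126.713 F2235
G1 X41.807 Y142.162
G1 X67.318 Y134.951
G1 X77.586 Y110.510
G1 X64.879 Y87.244
G1 X38.766 Y82.672
G1 X18.911 Y100.237
M5
G0 X0.000 Y0.000

Since the viewBox matches the mm dimensions, user units are millimetres directly. The only transform is the Y-flip y_m = 238.566 − y_svg.

Shape 1 is a open polyline drawn with `<path>`. Its stroke #ff0000 means engrave at S144, F2235. After flipping Y the toolpath is (71.800,8.742) → (51.194,15.710) → (30.408,85.419).

Shape 2 is a regular polygon drawn with `<polygon>`. Its stroke #ff0000 means engrave at S144, F2235. After flipping Y the toolpath is (18.911,100.237) → (20.264,126.713) → (41.807,142.162) → (67.318,134.951) → (77.586,110.510) → (64.879,87.244) → (38.766,82.672) → (18.911,100.237), returning to the start.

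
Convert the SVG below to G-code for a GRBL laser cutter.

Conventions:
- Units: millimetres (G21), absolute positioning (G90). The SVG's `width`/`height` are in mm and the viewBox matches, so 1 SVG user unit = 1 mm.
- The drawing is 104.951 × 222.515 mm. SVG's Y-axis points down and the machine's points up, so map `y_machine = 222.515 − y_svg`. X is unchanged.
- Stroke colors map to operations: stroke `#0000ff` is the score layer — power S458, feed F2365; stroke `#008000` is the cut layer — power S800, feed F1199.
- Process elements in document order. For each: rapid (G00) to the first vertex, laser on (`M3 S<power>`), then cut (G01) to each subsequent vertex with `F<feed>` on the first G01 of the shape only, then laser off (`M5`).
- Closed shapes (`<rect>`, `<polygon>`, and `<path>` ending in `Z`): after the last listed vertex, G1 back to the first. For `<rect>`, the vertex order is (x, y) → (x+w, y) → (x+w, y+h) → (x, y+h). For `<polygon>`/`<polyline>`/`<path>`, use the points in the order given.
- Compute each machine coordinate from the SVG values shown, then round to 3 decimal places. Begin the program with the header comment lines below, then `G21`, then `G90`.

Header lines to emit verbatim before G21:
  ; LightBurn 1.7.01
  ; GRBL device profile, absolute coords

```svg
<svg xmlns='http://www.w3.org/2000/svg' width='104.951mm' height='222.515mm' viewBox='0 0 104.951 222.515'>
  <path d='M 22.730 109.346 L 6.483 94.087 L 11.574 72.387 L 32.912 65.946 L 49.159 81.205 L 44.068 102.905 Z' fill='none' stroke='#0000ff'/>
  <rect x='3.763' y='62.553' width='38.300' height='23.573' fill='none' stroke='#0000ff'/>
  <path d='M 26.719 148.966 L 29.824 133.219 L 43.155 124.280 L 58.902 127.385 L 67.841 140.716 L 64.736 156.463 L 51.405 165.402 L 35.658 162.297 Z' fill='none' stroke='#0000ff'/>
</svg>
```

; LightBurn 1.7.01
; GRBL device profile, absolute coords
G21
G90
G00 X22.730 Y113.169
M3 S458
G01 X6.483 Y128.428 F2365
G01 X11.574 Y150.128
G01 X32.912 Y156.569
G01 X49.159 Y141.310
G01 X44.068 Y119.610
G01 X22.730 Y113.169
M5
G00 X3.763 Y159.962
M3 S458
G01 X42.063 Y159.962 F2365
G01 X42.063 Y136.389
G01 X3.763 Y136.389
G01 X3.763 Y159.962
M5
G00 X26.719 Y73.549
M3 S458
G01 X29.824 Y89.296 F2365
G01 X43.155 Y98.235
G01 X58.902 Y95.130
G01 X67.841 Y81.799
G01 X64.736 Y66.052
G01 X51.405 Y57.113
G01 X35.658 Y60.218
G01 X26.719 Y73.549
M5

Since the viewBox matches the mm dimensions, user units are millimetres directly. The only transform is the Y-flip y_m = 222.515 − y_svg.

Shape 1 is a regular polygon drawn with `<path>`. Its stroke #0000ff means score at S458, F2365. After flipping Y the toolpath is (22.730,113.169) → (6.483,128.428) → (11.574,150.128) → (32.912,156.569) → (49.159,141.310) → (44.068,119.610) → (22.730,113.169), returning to the start.

Shape 2 is a rectangle drawn with `<rect>`. Its stroke #0000ff means score at S458, F2365. After flipping Y the toolpath is (3.763,159.962) → (42.063,159.962) → (42.063,136.389) → (3.763,136.389) → (3.763,159.962), returning to the start.

Shape 3 is a regular polygon drawn with `<path>`. Its stroke #0000ff means score at S458, F2365. After flipping Y the toolpath is (26.719,73.549) → (29.824,89.296) → (43.155,98.235) → (58.902,95.130) → (67.841,81.799) → (64.736,66.052) → (51.405,57.113) → (35.658,60.218) → (26.719,73.549), returning to the start.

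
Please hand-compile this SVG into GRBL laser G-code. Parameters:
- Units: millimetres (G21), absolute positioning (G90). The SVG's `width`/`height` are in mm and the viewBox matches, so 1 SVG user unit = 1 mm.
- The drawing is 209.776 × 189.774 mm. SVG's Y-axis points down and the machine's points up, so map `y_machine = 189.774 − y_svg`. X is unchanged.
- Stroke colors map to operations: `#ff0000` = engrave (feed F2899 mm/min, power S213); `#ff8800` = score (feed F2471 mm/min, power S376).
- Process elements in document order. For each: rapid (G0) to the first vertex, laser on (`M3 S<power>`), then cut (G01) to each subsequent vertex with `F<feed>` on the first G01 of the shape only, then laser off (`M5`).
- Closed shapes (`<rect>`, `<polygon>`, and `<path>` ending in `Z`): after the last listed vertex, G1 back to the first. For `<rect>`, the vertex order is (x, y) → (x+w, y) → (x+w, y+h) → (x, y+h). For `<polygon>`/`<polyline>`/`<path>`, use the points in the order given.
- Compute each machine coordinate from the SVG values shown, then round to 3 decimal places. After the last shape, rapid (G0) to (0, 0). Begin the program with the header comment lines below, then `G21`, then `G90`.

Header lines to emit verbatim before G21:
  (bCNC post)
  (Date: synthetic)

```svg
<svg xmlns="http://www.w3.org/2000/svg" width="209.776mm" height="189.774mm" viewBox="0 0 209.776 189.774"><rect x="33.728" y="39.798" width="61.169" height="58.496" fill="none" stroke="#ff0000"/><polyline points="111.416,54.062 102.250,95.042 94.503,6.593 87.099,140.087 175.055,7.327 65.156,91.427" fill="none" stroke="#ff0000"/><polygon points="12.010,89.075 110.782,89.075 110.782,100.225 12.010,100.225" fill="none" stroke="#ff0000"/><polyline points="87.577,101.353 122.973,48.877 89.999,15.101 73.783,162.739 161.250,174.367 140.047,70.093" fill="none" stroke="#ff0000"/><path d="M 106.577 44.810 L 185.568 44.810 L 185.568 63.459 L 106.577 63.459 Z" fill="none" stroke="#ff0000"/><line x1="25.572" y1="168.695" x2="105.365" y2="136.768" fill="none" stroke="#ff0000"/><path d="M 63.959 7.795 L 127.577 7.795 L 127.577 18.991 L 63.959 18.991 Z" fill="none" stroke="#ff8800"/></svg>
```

(bCNC post)
(Date: synthetic)
G21
G90
G0 X33.728 Y149.976
M3 S213
G01 X94.897 Y149.976 F2899
G01 X94.897 Y91.480
G01 X33.728 Y91.480
G01 X33.728 Y149.976
M5
G0 X111.416 Y135.712
M3 S213
G01 X102.250 Y94.732 F2899
G01 X94.503 Y183.181
G01 X87.099 Y49.687
G01 X175.055 Y182.447
G01 X65.156 Y98.347
M5
G0 X12.010 Y100.699
M3 S213
G01 X110.782 Y100.699 F2899
G01 X110.782 Y89.549
G01 X12.010 Y89.549
G01 X12.010 Y100.699
M5
G0 X87.577 Y88.421
M3 S213
G01 X122.973 Y140.897 F2899
G01 X89.999 Y174.673
G01 X73.783 Y27.035
G01 X161.250 Y15.407
G01 X140.047 Y119.681
M5
G0 X106.577 Y144.964
M3 S213
G01 X185.568 Y144.964 F2899
G01 X185.568 Y126.315
G01 X106.577 Y126.315
G01 X106.577 Y144.964
M5
G0 X25.572 Y21.079
M3 S213
G01 X105.365 Y53.006 F2899
M5
G0 X63.959 Y181.979
M3 S376
G01 X127.577 Y181.979 F2471
G01 X127.577 Y170.783
G01 X63.959 Y170.783
G01 X63.959 Y181.979
M5
G0 X0.000 Y0.000

1 u = 1 mm; y_m = 189.774 − y.

[1] `<rect>` rectangle, #ff0000→engrave S213 F2899: (33.728,149.976) → (94.897,149.976) → (94.897,91.480) → (33.728,91.480) → (33.728,149.976) (closed)

[2] `<polyline>` open polyline, #ff0000→engrave S213 F2899: (111.416,135.712) → (102.250,94.732) → (94.503,183.181) → (87.099,49.687) → (175.055,182.447) → (65.156,98.347)

[3] `<polygon>` rectangle, #ff0000→engrave S213 F2899: (12.010,100.699) → (110.782,100.699) → (110.782,89.549) → (12.010,89.549) → (12.010,100.699) (closed)

[4] `<polyline>` open polyline, #ff0000→engrave S213 F2899: (87.577,88.421) → (122.973,140.897) → (89.999,174.673) → (73.783,27.035) → (161.250,15.407) → (140.047,119.681)

[5] `<path>` rectangle, #ff0000→engrave S213 F2899: (106.577,144.964) → (185.568,144.964) → (185.568,126.315) → (106.577,126.315) → (106.577,144.964) (closed)

[6] `<line>` line segment, #ff0000→engrave S213 F2899: (25.572,21.079) → (105.365,53.006)

[7] `<path>` rectangle, #ff8800→score S376 F2471: (63.959,181.979) → (127.577,181.979) → (127.577,170.783) → (63.959,170.783) → (63.959,181.979) (closed)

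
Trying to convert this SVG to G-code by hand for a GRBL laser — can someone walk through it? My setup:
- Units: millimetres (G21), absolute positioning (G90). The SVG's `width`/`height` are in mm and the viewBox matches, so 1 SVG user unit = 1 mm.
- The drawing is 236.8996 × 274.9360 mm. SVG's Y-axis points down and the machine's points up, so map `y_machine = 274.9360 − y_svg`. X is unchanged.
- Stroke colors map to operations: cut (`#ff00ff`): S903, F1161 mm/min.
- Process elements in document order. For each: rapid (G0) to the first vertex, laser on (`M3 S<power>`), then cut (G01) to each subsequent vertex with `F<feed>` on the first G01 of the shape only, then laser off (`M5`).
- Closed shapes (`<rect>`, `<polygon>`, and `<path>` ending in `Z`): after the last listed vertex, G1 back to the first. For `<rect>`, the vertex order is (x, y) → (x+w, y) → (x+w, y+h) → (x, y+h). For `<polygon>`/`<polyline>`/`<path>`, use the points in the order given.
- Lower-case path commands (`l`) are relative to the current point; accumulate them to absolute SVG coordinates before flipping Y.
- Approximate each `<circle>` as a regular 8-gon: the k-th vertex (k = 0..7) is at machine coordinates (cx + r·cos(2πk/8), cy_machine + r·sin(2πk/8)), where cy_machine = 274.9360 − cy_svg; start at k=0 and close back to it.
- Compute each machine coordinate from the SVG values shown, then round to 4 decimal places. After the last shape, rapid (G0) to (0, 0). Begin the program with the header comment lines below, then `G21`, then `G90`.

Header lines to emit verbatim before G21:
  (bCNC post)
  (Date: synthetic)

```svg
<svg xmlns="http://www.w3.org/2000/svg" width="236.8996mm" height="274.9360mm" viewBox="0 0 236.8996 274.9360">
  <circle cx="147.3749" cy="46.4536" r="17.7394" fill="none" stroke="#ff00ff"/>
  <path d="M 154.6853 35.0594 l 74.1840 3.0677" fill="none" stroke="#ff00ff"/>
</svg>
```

(bCNC post)
(Date: synthetic)
G21
G90
G0 X165.1143 Y228.4824
M3 S903
G01 X159.9186 Y241.0261 F1161
G01 X147.3749 Y246.2218
G01 X134.8312 Y241.0261
G01 X129.6355 Y228.4824
G01 X134.8312 Y215.9387
G01 X147.3749 Y210.7430
G01 X159.9186 Y215.9387
G01 X165.1143 Y228.4824
M5
G0 X154.6853 Y239.8766
M3 S903
G01 X228.8693 Y236.8089 F1161
M5
G0 X0.0000 Y0.0000

viewBox `0 0 236.8996 274.9360` with mm width/height → 1 unit = 1 mm. Flip: y_m = 274.9360 − y_svg.

**Shape 1** — `<circle>` circle, stroke `#ff00ff` → cut (S903, F1161). Machine vertices: (165.1143,228.4824) → (159.9186,241.0261) → (147.3749,246.2218) → (134.8312,241.0261) → (129.6355,228.4824) → (134.8312,215.9387) → (147.3749,210.7430) → (159.9186,215.9387) → (165.1143,228.4824). Closed: final G1 returns to the first vertex.

**Shape 2** — `<path>` line segment, stroke `#ff00ff` → cut (S903, F1161). Machine vertices: (154.6853,239.8766) → (228.8693,236.8089). Open path.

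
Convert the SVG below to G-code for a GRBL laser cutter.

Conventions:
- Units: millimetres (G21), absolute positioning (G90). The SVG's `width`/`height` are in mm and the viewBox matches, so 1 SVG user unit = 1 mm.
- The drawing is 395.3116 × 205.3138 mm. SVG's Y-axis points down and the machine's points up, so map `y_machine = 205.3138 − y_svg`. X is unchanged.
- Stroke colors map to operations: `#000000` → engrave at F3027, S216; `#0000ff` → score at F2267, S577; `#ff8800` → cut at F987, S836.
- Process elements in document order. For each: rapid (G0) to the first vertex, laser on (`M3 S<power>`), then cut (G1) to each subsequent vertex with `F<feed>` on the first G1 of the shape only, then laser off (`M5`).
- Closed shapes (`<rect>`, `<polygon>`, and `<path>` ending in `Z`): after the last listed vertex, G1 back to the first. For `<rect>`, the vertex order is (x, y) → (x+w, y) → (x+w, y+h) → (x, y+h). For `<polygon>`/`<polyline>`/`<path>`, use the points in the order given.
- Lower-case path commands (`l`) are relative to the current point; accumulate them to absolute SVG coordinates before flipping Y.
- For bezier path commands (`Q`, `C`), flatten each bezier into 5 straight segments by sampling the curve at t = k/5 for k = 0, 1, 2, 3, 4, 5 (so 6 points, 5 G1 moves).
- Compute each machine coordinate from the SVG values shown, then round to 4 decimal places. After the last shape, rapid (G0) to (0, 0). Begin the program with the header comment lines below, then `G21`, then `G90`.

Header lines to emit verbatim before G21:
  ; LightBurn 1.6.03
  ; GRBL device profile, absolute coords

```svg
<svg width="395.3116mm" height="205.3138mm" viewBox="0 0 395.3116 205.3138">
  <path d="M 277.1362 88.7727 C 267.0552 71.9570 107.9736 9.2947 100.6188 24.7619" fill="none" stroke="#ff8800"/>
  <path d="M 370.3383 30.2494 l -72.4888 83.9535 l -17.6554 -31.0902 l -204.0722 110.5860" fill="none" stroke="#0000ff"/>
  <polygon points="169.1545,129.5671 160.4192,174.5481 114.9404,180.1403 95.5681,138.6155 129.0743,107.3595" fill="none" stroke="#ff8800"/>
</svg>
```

viewBox `0 0 395.3116 205.3138` with mm width/height → 1 unit = 1 mm. Flip: y_m = 205.3138 − y_svg.

**Shape 1** — `<path>` cubic bezier, stroke `#ff8800` → cut (S836, F987). Control points (SVG): P0=(277.1362,88.7727), P1=(267.0552,71.9570), P2=(107.9736,9.2947), P3=(100.6188,24.7619); sampled at t=k/5. Machine vertices: (277.1362,116.5411) → (255.6133,131.1403) → (212.7653,150.7918) → (163.0269,169.5449) → (120.8331,181.4485) → (100.6188,180.5519). Open path.

**Shape 2** — `<path>` open polyline, stroke `#0000ff` → score (S577, F2267). Machine vertices: (370.3383,175.0644) → (297.8495,91.1109) → (280.1941,122.2011) → (76.1219,11.6151). Open path.

**Shape 3** — `<polygon>` regular polygon, stroke `#ff8800` → cut (S836, F987). Machine vertices: (169.1545,75.7467) → (160.4192,30.7657) → (114.9404,25.1735) → (95.5681,66.6983) → (129.0743,97.9543) → (169.1545,75.7467). Closed: final G1 returns to the first vertex.

; LightBurn 1.6.03
; GRBL device profile, absolute coords
G21
G90
G0 X277.1362 Y116.5411
M3 S836
G1 X255.6133 Y131.1403 F987
G1 X212.7653 Y150.7918
G1 X163.0269 Y169.5449
G1 X120.8331 Y181.4485
G1 X100.6188 Y180.5519
M5
G0 X370.3383 Y175.0644
M3 S577
G1 X297.8495 Y91.1109 F2267
G1 X280.1941 Y122.2011
G1 X76.1219 Y11.6151
M5
G0 X169.1545 Y75.7467
M3 S836
G1 X160.4192 Y30.7657 F987
G1 X114.9404 Y25.1735
G1 X95.5681 Y66.6983
G1 X129.0743 Y97.9543
G1 X169.1545 Y75.7467
M5
G0 X0.0000 Y0.0000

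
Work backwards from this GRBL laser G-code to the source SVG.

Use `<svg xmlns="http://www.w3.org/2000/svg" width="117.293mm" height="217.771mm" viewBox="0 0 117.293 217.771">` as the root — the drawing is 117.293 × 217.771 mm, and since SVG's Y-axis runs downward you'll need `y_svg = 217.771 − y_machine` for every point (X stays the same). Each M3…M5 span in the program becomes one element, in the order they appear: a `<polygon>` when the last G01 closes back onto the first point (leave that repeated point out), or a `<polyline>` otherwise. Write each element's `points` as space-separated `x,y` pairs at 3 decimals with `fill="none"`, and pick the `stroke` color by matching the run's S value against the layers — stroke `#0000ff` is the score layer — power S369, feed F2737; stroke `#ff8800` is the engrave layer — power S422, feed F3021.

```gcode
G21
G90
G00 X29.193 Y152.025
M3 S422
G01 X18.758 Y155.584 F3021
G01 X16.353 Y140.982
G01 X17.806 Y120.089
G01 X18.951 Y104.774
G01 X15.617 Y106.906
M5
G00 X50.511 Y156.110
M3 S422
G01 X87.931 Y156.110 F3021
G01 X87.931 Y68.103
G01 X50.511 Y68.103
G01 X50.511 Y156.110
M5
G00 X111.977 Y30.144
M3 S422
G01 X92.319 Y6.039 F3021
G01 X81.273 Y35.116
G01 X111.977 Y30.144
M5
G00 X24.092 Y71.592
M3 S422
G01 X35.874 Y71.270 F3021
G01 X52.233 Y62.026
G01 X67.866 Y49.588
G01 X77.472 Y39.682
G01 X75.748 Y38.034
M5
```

Each laser-on run becomes one SVG element. Flip Y back into SVG space with y_svg = 217.771 − y_machine. Every run uses S422, so all elements get stroke `#ff8800` (engrave).

Run 1: The run is open, so emit a `<polyline>` with points (Y-flipped): 29.193,65.746 18.758,62.187 16.353,76.789 17.806,97.682 18.951,112.997 15.617,110.865.

Run 2: The run returns to its start, so emit a `<polygon>` with points (Y-flipped): 50.511,61.661 87.931,61.661 87.931,149.668 50.511,149.668.

Run 3: The run returns to its start, so emit a `<polygon>` with points (Y-flipped): 111.977,187.627 92.319,211.732 81.273,182.655.

Run 4: The run is open, so emit a `<polyline>` with points (Y-flipped): 24.092,146.179 35.874,146.501 52.233,155.745 67.866,168.183 77.472,178.089 75.748,179.737.

<svg xmlns="http://www.w3.org/2000/svg" width="117.293mm" height="217.771mm" viewBox="0 0 117.293 217.771">
  <polyline points="29.193,65.746 18.758,62.187 16.353,76.789 17.806,97.682 18.951,112.997 15.617,110.865" fill="none" stroke="#ff8800"/>
  <polygon points="50.511,61.661 87.931,61.661 87.931,149.668 50.511,149.668" fill="none" stroke="#ff8800"/>
  <polygon points="111.977,187.627 92.319,211.732 81.273,182.655" fill="none" stroke="#ff8800"/>
  <polyline points="24.092,146.179 35.874,146.501 52.233,155.745 67.866,168.183 77.472,178.089 75.748,179.737" fill="none" stroke="#ff8800"/>
</svg>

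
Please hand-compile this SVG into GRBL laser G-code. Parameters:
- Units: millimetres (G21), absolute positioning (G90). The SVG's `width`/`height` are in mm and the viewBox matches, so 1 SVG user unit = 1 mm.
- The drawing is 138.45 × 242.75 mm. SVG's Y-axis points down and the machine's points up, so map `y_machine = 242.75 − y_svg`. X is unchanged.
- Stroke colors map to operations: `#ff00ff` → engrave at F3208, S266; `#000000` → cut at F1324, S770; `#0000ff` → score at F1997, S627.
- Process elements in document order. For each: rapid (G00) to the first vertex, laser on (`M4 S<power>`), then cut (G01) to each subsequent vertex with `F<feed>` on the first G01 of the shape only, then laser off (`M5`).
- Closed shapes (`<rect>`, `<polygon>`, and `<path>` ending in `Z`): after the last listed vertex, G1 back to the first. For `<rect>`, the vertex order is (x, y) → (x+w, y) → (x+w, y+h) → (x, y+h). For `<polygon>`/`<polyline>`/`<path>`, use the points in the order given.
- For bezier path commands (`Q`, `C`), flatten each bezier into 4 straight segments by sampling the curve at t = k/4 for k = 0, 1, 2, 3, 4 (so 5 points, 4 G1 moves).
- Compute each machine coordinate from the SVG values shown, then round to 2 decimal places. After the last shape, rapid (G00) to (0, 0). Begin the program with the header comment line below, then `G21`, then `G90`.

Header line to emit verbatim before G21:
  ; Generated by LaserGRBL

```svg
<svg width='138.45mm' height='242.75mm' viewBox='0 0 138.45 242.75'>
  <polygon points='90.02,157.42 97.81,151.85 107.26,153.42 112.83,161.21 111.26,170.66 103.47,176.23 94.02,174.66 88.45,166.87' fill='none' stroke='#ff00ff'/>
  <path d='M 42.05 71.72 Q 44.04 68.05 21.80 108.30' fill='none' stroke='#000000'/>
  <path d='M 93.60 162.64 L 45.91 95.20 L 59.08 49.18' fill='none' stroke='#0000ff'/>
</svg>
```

; Generated by LaserGRBL
G21
G90
G00 X90.02 Y85.33
M4 S266
G01 X97.81 Y90.90 F3208
G01 X107.26 Y89.33
G01 X112.83 Y81.54
G01 X111.26 Y72.09
G01 X103.47 Y66.52
G01 X94.02 Y68.09
G01 X88.45 Y75.88
G01 X90.02 Y85.33
M5
G00 X42.05 Y171.03
M4 S770
G01 X41.53 Y170.12 F1324
G01 X37.98 Y163.72
G01 X31.41 Y151.83
G01 X21.80 Y134.45
M5
G00 X93.60 Y80.11
M4 S627
G01 X45.91 Y147.55 F1997
G01 X59.08 Y193.57
M5
G00 X0.00 Y0.00

viewBox `0 0 138.45 242.75` with mm width/height → 1 unit = 1 mm. Flip: y_m = 242.75 − y_svg.

**Shape 1** — `<polygon>` regular polygon, stroke `#ff00ff` → engrave (S266, F3208). Machine vertices: (90.02,85.33) → (97.81,90.90) → (107.26,89.33) → (112.83,81.54) → (111.26,72.09) → (103.47,66.52) → (94.02,68.09) → (88.45,75.88) → (90.02,85.33). Closed: final G1 returns to the first vertex.

**Shape 2** — `<path>` quadratic bezier, stroke `#000000` → cut (S770, F1324). Control points (SVG): P0=(42.05,71.72), P1=(44.04,68.05), P2=(21.80,108.30); sampled at t=k/4. Machine vertices: (42.05,171.03) → (41.53,170.12) → (37.98,163.72) → (31.41,151.83) → (21.80,134.45). Open path.

**Shape 3** — `<path>` open polyline, stroke `#0000ff` → score (S627, F1997). Machine vertices: (93.60,80.11) → (45.91,147.55) → (59.08,193.57). Open path.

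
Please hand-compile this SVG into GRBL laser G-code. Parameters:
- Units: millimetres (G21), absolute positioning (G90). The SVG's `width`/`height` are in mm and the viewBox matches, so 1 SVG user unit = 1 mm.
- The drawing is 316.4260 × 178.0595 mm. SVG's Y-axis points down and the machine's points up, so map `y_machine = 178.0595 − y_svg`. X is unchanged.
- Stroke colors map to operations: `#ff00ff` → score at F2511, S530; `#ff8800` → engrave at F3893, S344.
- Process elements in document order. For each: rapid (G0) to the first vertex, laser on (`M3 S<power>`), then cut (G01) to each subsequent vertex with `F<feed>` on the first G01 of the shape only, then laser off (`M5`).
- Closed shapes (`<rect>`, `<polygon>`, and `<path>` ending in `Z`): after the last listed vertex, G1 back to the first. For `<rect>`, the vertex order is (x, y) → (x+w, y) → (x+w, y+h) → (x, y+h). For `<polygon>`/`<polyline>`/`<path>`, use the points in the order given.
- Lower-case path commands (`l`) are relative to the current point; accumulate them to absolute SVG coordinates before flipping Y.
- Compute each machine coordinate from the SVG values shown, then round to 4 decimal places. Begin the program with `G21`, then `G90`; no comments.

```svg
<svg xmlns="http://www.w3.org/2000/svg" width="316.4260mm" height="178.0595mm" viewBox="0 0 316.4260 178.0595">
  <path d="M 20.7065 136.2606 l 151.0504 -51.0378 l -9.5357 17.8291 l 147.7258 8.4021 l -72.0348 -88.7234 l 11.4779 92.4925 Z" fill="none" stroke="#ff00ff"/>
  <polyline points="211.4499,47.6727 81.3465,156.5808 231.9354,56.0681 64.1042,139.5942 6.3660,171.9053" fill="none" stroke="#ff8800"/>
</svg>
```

Since the viewBox matches the mm dimensions, user units are millimetres directly. The only transform is the Y-flip y_m = 178.0595 − y_svg.

Shape 1 is a closed polygon drawn with `<path>`. Its stroke #ff00ff means score at S530, F2511. After flipping Y the toolpath is (20.7065,41.7989) → (171.7569,92.8367) → (162.2212,75.0076) → (309.9470,66.6055) → (237.9122,155.3289) → (249.3901,62.8364) → (20.7065,41.7989), returning to the start.

Shape 2 is a open polyline drawn with `<polyline>`. Its stroke #ff8800 means engrave at S344, F3893. After flipping Y the toolpath is (211.4499,130.3868) → (81.3465,21.4787) → (231.9354,121.9914) → (64.1042,38.4653) → (6.3660,6.1542).

G21
G90
G0 X20.7065 Y41.7989
M3 S530
G01 X171.7569 Y92.8367 F2511
G01 X162.2212 Y75.0076
G01 X309.9470 Y66.6055
G01 X237.9122 Y155.3289
G01 X249.3901 Y62.8364
G01 X20.7065 Y41.7989
M5
G0 X211.4499 Y130.3868
M3 S344
G01 X81.3465 Y21.4787 F3893
G01 X231.9354 Y121.9914
G01 X64.1042 Y38.4653
G01 X6.3660 Y6.1542
M5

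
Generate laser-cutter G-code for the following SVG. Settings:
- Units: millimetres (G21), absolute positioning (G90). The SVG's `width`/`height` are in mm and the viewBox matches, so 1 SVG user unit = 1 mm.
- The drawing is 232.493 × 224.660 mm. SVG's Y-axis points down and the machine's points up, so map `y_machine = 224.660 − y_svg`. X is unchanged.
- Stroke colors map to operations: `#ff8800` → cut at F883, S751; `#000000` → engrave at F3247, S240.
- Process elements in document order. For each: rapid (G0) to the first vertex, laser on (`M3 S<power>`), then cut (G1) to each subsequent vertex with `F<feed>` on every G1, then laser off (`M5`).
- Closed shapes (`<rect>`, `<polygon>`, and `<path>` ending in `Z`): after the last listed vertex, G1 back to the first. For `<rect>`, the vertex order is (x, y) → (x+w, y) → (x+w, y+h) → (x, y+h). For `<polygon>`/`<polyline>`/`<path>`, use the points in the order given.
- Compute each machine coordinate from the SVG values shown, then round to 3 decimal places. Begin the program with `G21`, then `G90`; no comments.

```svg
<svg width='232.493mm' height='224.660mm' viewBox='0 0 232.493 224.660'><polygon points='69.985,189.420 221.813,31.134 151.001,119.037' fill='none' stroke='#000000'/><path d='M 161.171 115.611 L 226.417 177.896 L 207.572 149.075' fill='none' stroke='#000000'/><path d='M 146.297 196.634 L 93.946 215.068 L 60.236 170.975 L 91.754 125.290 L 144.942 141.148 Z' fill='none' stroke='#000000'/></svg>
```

G21
G90
G0 X69.985 Y35.240
M3 S240
G1 X221.813 Y193.526 F3247
G1 X151.001 Y105.623 F3247
G1 X69.985 Y35.240 F3247
M5
G0 X161.171 Y109.049
M3 S240
G1 X226.417 Y46.764 F3247
G1 X207.572 Y75.585 F3247
M5
G0 X146.297 Y28.026
M3 S240
G1 X93.946 Y9.592 F3247
G1 X60.236 Y53.685 F3247
G1 X91.754 Y99.370 F3247
G1 X144.942 Y83.512 F3247
G1 X146.297 Y28.026 F3247
M5

viewBox `0 0 232.493 224.660` with mm width/height → 1 unit = 1 mm. Flip: y_m = 224.660 − y_svg.

**Shape 1** — `<polygon>` closed polygon, stroke `#000000` → engrave (S240, F3247). Machine vertices: (69.985,35.240) → (221.813,193.526) → (151.001,105.623) → (69.985,35.240). Closed: final G1 returns to the first vertex.

**Shape 2** — `<path>` open polyline, stroke `#000000` → engrave (S240, F3247). Machine vertices: (161.171,109.049) → (226.417,46.764) → (207.572,75.585). Open path.

**Shape 3** — `<path>` regular polygon, stroke `#000000` → engrave (S240, F3247). Machine vertices: (146.297,28.026) → (93.946,9.592) → (60.236,53.685) → (91.754,99.370) → (144.942,83.512) → (146.297,28.026). Closed: final G1 returns to the first vertex.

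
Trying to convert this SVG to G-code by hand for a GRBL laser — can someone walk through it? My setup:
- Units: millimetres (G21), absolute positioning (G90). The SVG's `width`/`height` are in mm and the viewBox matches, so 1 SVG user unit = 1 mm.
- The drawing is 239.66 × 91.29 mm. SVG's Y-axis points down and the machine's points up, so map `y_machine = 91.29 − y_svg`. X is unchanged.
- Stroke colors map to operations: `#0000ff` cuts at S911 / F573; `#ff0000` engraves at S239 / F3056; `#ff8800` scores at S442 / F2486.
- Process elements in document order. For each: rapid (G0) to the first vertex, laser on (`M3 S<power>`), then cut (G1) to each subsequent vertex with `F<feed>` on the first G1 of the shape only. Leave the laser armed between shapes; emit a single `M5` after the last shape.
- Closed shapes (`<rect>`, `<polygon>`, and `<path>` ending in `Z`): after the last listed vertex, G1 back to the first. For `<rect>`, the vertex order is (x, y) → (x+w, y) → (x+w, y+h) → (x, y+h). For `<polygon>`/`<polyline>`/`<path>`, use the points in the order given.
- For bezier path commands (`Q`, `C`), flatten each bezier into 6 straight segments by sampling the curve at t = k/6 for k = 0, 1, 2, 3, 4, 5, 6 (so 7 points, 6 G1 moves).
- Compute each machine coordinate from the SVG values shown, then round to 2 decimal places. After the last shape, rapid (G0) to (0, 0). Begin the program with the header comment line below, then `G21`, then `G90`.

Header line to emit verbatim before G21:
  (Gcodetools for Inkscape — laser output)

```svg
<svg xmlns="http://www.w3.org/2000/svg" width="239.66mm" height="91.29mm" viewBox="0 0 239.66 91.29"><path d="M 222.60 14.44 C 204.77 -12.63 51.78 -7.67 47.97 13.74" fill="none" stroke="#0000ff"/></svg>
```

(Gcodetools for Inkscape — laser output)
G21
G90
G0 X222.60 Y76.85
M3 S911
G1 X203.74 Y87.79 F573
G1 X170.25 Y93.82
G1 X130.03 Y95.38
G1 X90.98 Y92.90
G1 X60.99 Y86.81
G1 X47.97 Y77.55
M5
G0 X0.00 Y0.00

1 u = 1 mm; y_m = 91.29 − y.

[1] `<path>` cubic bezier, #0000ff→cut S911 F573: (222.60,76.85) → (203.74,87.79) → (170.25,93.82) → (130.03,95.38) → (90.98,92.90) → (60.99,86.81) → (47.97,77.55)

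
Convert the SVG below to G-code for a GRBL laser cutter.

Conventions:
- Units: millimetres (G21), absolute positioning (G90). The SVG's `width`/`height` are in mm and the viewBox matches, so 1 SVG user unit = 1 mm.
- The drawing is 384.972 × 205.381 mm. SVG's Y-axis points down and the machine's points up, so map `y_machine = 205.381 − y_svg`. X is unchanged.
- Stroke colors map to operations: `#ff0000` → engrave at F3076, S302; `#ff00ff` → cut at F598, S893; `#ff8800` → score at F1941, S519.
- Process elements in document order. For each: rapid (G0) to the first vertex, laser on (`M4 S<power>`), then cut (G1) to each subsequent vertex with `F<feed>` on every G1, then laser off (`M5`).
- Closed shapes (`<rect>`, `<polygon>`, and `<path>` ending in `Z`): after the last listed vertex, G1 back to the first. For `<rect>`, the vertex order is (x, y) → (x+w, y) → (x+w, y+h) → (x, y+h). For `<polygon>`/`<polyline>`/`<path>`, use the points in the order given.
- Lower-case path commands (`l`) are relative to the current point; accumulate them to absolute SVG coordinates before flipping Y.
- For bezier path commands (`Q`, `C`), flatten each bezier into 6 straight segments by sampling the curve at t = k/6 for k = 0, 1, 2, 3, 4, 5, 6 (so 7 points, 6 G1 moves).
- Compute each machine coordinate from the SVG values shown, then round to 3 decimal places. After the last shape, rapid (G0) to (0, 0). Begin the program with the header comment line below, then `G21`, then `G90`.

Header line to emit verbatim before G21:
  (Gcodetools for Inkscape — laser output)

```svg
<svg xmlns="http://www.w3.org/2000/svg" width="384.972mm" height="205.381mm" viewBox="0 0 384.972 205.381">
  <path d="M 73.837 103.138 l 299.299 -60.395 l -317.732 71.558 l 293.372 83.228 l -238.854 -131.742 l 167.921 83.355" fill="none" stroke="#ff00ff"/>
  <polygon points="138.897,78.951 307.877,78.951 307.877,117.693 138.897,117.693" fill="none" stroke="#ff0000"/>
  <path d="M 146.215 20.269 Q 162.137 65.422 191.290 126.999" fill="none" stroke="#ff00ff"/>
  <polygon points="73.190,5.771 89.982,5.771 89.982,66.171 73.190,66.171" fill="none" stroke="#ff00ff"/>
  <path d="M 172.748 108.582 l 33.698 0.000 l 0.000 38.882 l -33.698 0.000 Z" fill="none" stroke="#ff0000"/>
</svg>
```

viewBox `0 0 384.972 205.381` with mm width/height → 1 unit = 1 mm. Flip: y_m = 205.381 − y_svg.

**Shape 1** — `<path>` open polyline, stroke `#ff00ff` → cut (S893, F598). Machine vertices: (73.837,102.243) → (373.136,162.638) → (55.404,91.080) → (348.776,7.852) → (109.922,139.594) → (277.843,56.239). Open path.

**Shape 2** — `<polygon>` rectangle, stroke `#ff0000` → engrave (S302, F3076). Machine vertices: (138.897,126.430) → (307.877,126.430) → (307.877,87.688) → (138.897,87.688) → (138.897,126.430). Closed: final G1 returns to the first vertex.

**Shape 3** — `<path>` quadratic bezier, stroke `#ff00ff` → cut (S893, F598). Control points (SVG): P0=(146.215,20.269), P1=(162.137,65.422), P2=(191.290,126.999); sampled at t=k/6. Machine vertices: (146.215,185.112) → (151.890,169.605) → (158.300,153.185) → (165.445,135.853) → (173.325,117.608) → (181.940,98.451) → (191.290,78.382). Open path.

**Shape 4** — `<polygon>` rectangle, stroke `#ff00ff` → cut (S893, F598). Machine vertices: (73.190,199.610) → (89.982,199.610) → (89.982,139.210) → (73.190,139.210) → (73.190,199.610). Closed: final G1 returns to the first vertex.

**Shape 5** — `<path>` rectangle, stroke `#ff0000` → engrave (S302, F3076). Machine vertices: (172.748,96.799) → (206.446,96.799) → (206.446,57.917) → (172.748,57.917) → (172.748,96.799). Closed: final G1 returns to the first vertex.

(Gcodetools for Inkscape — laser output)
G21
G90
G0 X73.837 Y102.243
M4 S893
G1 X373.136 Y162.638 F598
G1 X55.404 Y91.080 F598
G1 X348.776 Y7.852 F598
G1 X109.922 Y139.594 F598
G1 X277.843 Y56.239 F598
M5
G0 X138.897 Y126.430
M4 S302
G1 X307.877 Y126.430 F3076
G1 X307.877 Y87.688 F3076
G1 X138.897 Y87.688 F3076
G1 X138.897 Y126.430 F3076
M5
G0 X146.215 Y185.112
M4 S893
G1 X151.890 Y169.605 F598
G1 X158.300 Y153.185 F598
G1 X165.445 Y135.853 F598
G1 X173.325 Y117.608 F598
G1 X181.940 Y98.451 F598
G1 X191.290 Y78.382 F598
M5
G0 X73.190 Y199.610
M4 S893
G1 X89.982 Y199.610 F598
G1 X89.982 Y139.210 F598
G1 X73.190 Y139.210 F598
G1 X73.190 Y199.610 F598
M5
G0 X172.748 Y96.799
M4 S302
G1 X206.446 Y96.799 F3076
G1 X206.446 Y57.917 F3076
G1 X172.748 Y57.917 F3076
G1 X172.748 Y96.799 F3076
M5
G0 X0.000 Y0.000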